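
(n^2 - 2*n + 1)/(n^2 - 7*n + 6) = (n - 1)/(n - 6)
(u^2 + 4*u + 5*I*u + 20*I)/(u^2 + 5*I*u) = (u + 4)/u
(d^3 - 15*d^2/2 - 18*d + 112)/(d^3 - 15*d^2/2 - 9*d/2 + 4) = (2*d^2 + d - 28)/(2*d^2 + d - 1)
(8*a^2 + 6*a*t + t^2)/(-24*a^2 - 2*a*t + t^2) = (2*a + t)/(-6*a + t)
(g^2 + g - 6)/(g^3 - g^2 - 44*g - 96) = (g - 2)/(g^2 - 4*g - 32)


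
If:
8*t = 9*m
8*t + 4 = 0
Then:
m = -4/9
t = -1/2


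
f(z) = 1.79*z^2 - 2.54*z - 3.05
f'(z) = 3.58*z - 2.54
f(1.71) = -2.16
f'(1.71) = 3.58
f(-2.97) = 20.28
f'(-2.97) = -13.17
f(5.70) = 40.63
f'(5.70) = 17.87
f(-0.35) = -1.94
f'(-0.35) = -3.79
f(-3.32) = 25.11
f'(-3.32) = -14.43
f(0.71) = -3.95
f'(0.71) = 0.00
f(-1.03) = 1.47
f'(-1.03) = -6.23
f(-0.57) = -1.02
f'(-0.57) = -4.58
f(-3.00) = 20.68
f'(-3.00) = -13.28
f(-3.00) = 20.68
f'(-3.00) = -13.28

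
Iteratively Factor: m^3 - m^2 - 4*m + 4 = (m - 1)*(m^2 - 4) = (m - 1)*(m + 2)*(m - 2)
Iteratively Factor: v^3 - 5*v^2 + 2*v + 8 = (v + 1)*(v^2 - 6*v + 8) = (v - 2)*(v + 1)*(v - 4)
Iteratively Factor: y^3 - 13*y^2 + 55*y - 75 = (y - 5)*(y^2 - 8*y + 15) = (y - 5)*(y - 3)*(y - 5)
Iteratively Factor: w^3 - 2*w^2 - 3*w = (w + 1)*(w^2 - 3*w) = (w - 3)*(w + 1)*(w)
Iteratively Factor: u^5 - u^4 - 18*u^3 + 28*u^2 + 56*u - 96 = (u - 3)*(u^4 + 2*u^3 - 12*u^2 - 8*u + 32) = (u - 3)*(u + 2)*(u^3 - 12*u + 16) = (u - 3)*(u + 2)*(u + 4)*(u^2 - 4*u + 4) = (u - 3)*(u - 2)*(u + 2)*(u + 4)*(u - 2)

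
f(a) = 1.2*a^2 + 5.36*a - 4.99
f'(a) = 2.4*a + 5.36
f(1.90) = 9.53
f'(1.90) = 9.92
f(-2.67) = -10.75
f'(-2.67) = -1.05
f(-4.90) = -2.44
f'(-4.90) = -6.40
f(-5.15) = -0.77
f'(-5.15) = -7.00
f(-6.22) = 8.10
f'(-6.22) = -9.57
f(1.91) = 9.63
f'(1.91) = 9.94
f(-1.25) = -9.82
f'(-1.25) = 2.36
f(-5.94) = 5.51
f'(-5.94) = -8.90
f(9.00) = 140.45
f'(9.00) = 26.96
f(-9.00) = 43.97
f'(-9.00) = -16.24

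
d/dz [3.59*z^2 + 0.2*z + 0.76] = 7.18*z + 0.2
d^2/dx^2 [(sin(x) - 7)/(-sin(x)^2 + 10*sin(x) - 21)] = (sin(x)^2 + 3*sin(x) - 2)/(sin(x) - 3)^3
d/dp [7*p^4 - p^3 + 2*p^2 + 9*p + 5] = 28*p^3 - 3*p^2 + 4*p + 9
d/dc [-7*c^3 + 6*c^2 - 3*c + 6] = -21*c^2 + 12*c - 3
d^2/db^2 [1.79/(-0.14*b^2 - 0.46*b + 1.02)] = (0.070168*b^2 + 0.230552*b - 1.79*(0.28*b + 0.46)*(0.56*b + 0.92) - 0.511224)/(0.14*b^2 + 0.46*b - 1.02)^3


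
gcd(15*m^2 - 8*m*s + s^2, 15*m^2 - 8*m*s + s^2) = 15*m^2 - 8*m*s + s^2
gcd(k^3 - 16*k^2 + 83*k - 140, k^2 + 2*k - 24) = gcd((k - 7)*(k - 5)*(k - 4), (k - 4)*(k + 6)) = k - 4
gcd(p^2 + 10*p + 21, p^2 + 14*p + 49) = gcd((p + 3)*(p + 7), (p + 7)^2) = p + 7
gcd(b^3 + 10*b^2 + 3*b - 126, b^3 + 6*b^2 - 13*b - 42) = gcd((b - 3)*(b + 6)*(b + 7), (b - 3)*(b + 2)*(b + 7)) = b^2 + 4*b - 21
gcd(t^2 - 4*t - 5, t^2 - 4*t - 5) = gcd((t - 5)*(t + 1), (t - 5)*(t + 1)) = t^2 - 4*t - 5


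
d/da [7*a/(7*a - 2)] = -14/(7*a - 2)^2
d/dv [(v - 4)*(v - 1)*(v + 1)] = 3*v^2 - 8*v - 1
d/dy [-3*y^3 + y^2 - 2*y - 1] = -9*y^2 + 2*y - 2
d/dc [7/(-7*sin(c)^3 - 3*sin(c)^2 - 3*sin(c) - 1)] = 21*(7*sin(c)^2 + 2*sin(c) + 1)*cos(c)/(7*sin(c)^3 + 3*sin(c)^2 + 3*sin(c) + 1)^2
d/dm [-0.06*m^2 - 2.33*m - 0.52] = -0.12*m - 2.33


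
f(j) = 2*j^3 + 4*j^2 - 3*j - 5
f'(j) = 6*j^2 + 8*j - 3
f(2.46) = 41.60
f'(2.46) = 52.99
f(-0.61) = -2.14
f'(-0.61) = -5.65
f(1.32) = 2.61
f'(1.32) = 18.01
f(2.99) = 75.25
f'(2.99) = 74.56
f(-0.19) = -4.30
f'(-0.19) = -4.30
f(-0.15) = -4.47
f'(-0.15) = -4.06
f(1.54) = 7.17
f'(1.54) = 23.55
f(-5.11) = -152.09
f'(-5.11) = 112.79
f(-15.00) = -5810.00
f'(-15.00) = 1227.00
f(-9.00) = -1112.00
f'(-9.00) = 411.00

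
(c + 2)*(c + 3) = c^2 + 5*c + 6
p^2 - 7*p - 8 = (p - 8)*(p + 1)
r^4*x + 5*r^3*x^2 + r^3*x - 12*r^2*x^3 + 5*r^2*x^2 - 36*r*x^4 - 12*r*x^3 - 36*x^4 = (r - 3*x)*(r + 2*x)*(r + 6*x)*(r*x + x)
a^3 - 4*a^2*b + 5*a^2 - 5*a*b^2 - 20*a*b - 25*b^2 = (a + 5)*(a - 5*b)*(a + b)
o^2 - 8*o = o*(o - 8)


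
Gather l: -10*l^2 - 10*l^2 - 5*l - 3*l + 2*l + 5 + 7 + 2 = -20*l^2 - 6*l + 14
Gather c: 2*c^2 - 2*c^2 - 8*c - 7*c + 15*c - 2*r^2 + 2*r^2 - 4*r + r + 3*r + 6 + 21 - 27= 0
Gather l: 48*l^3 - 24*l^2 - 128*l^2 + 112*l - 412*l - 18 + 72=48*l^3 - 152*l^2 - 300*l + 54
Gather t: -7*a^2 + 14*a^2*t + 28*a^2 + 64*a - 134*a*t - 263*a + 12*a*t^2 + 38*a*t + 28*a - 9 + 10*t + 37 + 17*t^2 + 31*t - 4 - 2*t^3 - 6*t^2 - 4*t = 21*a^2 - 171*a - 2*t^3 + t^2*(12*a + 11) + t*(14*a^2 - 96*a + 37) + 24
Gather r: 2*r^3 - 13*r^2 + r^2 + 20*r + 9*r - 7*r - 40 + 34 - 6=2*r^3 - 12*r^2 + 22*r - 12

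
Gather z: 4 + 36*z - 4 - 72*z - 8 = -36*z - 8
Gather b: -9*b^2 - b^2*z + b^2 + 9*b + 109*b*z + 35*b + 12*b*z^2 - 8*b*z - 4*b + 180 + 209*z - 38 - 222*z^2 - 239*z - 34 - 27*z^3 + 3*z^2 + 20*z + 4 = b^2*(-z - 8) + b*(12*z^2 + 101*z + 40) - 27*z^3 - 219*z^2 - 10*z + 112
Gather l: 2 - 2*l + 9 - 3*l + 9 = 20 - 5*l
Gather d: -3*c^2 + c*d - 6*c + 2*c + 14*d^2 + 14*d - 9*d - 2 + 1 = -3*c^2 - 4*c + 14*d^2 + d*(c + 5) - 1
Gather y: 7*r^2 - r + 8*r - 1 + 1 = 7*r^2 + 7*r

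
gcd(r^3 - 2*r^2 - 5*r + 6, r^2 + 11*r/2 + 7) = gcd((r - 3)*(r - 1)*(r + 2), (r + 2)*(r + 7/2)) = r + 2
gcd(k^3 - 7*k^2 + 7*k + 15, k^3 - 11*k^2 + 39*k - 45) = k^2 - 8*k + 15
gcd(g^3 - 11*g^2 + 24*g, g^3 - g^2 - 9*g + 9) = g - 3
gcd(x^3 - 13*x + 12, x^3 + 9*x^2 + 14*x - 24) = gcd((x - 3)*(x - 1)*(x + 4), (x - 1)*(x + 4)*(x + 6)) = x^2 + 3*x - 4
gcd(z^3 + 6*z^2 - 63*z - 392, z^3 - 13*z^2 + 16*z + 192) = z - 8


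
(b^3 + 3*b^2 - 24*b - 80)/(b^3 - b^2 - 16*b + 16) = (b^2 - b - 20)/(b^2 - 5*b + 4)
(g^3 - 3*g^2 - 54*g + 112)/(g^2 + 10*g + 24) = (g^3 - 3*g^2 - 54*g + 112)/(g^2 + 10*g + 24)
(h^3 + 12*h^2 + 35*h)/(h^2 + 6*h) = (h^2 + 12*h + 35)/(h + 6)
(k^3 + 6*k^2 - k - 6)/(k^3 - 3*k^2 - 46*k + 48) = (k + 1)/(k - 8)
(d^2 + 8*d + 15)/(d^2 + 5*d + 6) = (d + 5)/(d + 2)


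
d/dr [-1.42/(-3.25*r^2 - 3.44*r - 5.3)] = (-9.23*r - 4.8848)/(3.25*r^2 + 3.44*r + 5.3)^2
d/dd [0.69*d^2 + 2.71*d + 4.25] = 1.38*d + 2.71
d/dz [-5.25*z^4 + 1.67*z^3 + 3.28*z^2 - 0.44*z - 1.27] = -21.0*z^3 + 5.01*z^2 + 6.56*z - 0.44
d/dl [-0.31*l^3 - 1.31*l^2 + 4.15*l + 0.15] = -0.93*l^2 - 2.62*l + 4.15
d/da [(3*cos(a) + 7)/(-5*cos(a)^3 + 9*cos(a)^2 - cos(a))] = (-30*cos(a)^3 - 78*cos(a)^2 + 126*cos(a) - 7)*sin(a)/((5*sin(a)^2 + 9*cos(a) - 6)^2*cos(a)^2)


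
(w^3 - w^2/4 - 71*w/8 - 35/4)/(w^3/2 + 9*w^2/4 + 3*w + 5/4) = (8*w^3 - 2*w^2 - 71*w - 70)/(2*(2*w^3 + 9*w^2 + 12*w + 5))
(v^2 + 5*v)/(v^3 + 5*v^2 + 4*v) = (v + 5)/(v^2 + 5*v + 4)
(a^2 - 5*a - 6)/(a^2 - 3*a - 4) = (a - 6)/(a - 4)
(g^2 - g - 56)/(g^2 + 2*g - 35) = (g - 8)/(g - 5)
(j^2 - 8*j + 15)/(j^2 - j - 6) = (j - 5)/(j + 2)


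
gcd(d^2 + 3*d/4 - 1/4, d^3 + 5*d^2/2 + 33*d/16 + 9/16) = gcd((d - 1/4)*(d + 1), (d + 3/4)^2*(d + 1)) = d + 1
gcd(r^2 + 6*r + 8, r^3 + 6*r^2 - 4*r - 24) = r + 2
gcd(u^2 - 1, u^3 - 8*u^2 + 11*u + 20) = u + 1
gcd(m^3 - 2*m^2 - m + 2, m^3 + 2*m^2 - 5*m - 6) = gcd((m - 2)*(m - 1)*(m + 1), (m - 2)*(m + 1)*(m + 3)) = m^2 - m - 2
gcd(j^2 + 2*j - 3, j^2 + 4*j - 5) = j - 1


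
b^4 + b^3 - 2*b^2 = b^2*(b - 1)*(b + 2)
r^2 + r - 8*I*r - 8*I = (r + 1)*(r - 8*I)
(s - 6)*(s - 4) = s^2 - 10*s + 24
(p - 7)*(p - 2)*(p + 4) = p^3 - 5*p^2 - 22*p + 56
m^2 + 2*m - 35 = (m - 5)*(m + 7)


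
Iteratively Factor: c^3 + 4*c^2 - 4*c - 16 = (c + 2)*(c^2 + 2*c - 8) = (c - 2)*(c + 2)*(c + 4)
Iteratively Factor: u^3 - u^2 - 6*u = (u + 2)*(u^2 - 3*u) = u*(u + 2)*(u - 3)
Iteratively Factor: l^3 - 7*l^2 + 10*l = (l - 2)*(l^2 - 5*l) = l*(l - 2)*(l - 5)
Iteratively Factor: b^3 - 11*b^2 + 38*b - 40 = (b - 2)*(b^2 - 9*b + 20) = (b - 4)*(b - 2)*(b - 5)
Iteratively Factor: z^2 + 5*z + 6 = (z + 2)*(z + 3)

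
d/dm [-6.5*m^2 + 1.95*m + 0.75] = 1.95 - 13.0*m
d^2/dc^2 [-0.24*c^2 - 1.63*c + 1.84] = -0.480000000000000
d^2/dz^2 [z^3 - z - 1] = 6*z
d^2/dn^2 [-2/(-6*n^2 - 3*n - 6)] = 4*(-4*n^2 - 2*n + (4*n + 1)^2 - 4)/(3*(2*n^2 + n + 2)^3)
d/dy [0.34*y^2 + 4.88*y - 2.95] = 0.68*y + 4.88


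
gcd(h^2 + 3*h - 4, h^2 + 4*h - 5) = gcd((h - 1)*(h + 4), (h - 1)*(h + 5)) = h - 1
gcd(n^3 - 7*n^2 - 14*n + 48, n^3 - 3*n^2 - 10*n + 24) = n^2 + n - 6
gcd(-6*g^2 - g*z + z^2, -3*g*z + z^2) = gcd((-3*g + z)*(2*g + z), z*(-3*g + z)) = -3*g + z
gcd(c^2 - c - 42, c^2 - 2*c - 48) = c + 6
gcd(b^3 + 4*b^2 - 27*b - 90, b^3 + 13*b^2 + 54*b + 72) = b^2 + 9*b + 18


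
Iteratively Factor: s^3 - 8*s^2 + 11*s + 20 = (s + 1)*(s^2 - 9*s + 20) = (s - 4)*(s + 1)*(s - 5)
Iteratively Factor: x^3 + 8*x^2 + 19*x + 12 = (x + 1)*(x^2 + 7*x + 12) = (x + 1)*(x + 4)*(x + 3)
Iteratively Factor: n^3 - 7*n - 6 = (n - 3)*(n^2 + 3*n + 2) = (n - 3)*(n + 1)*(n + 2)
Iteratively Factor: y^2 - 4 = (y - 2)*(y + 2)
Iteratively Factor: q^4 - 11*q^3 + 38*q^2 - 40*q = (q - 4)*(q^3 - 7*q^2 + 10*q) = (q - 4)*(q - 2)*(q^2 - 5*q) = q*(q - 4)*(q - 2)*(q - 5)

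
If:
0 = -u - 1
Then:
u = -1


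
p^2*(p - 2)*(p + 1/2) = p^4 - 3*p^3/2 - p^2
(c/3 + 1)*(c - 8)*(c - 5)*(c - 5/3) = c^4/3 - 35*c^3/9 + 53*c^2/9 + 355*c/9 - 200/3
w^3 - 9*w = w*(w - 3)*(w + 3)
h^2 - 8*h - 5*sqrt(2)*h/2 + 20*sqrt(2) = (h - 8)*(h - 5*sqrt(2)/2)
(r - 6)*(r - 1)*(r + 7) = r^3 - 43*r + 42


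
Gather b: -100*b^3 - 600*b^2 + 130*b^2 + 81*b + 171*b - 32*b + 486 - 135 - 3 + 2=-100*b^3 - 470*b^2 + 220*b + 350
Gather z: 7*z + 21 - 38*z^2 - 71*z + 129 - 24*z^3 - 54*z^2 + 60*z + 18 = -24*z^3 - 92*z^2 - 4*z + 168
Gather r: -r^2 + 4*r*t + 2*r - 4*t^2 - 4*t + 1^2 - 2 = -r^2 + r*(4*t + 2) - 4*t^2 - 4*t - 1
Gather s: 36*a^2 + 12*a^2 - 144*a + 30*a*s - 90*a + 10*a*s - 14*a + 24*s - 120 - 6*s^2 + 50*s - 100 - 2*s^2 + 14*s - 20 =48*a^2 - 248*a - 8*s^2 + s*(40*a + 88) - 240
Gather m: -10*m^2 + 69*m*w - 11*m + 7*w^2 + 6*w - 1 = -10*m^2 + m*(69*w - 11) + 7*w^2 + 6*w - 1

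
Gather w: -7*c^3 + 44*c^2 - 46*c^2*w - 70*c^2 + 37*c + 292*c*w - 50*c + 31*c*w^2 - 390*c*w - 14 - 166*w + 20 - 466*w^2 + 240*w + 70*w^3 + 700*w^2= -7*c^3 - 26*c^2 - 13*c + 70*w^3 + w^2*(31*c + 234) + w*(-46*c^2 - 98*c + 74) + 6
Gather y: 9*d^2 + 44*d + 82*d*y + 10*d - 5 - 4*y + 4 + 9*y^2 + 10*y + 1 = 9*d^2 + 54*d + 9*y^2 + y*(82*d + 6)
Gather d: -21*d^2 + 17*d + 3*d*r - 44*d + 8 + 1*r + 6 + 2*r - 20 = -21*d^2 + d*(3*r - 27) + 3*r - 6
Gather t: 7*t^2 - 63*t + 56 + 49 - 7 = 7*t^2 - 63*t + 98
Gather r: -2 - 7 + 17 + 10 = 18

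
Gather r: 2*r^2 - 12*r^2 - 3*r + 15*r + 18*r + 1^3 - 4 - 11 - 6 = -10*r^2 + 30*r - 20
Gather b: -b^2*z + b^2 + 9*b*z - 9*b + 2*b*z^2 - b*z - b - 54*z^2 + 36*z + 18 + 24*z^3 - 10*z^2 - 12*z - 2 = b^2*(1 - z) + b*(2*z^2 + 8*z - 10) + 24*z^3 - 64*z^2 + 24*z + 16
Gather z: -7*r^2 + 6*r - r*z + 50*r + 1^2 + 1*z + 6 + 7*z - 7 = -7*r^2 + 56*r + z*(8 - r)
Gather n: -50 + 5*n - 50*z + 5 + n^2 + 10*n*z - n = n^2 + n*(10*z + 4) - 50*z - 45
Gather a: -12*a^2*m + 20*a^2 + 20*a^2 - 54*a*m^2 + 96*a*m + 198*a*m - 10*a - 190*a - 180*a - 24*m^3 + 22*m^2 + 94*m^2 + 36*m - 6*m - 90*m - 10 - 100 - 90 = a^2*(40 - 12*m) + a*(-54*m^2 + 294*m - 380) - 24*m^3 + 116*m^2 - 60*m - 200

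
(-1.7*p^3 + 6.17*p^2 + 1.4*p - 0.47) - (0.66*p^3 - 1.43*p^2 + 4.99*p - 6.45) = -2.36*p^3 + 7.6*p^2 - 3.59*p + 5.98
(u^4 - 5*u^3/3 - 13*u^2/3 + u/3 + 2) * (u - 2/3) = u^5 - 7*u^4/3 - 29*u^3/9 + 29*u^2/9 + 16*u/9 - 4/3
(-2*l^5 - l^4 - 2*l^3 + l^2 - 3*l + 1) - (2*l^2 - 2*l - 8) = -2*l^5 - l^4 - 2*l^3 - l^2 - l + 9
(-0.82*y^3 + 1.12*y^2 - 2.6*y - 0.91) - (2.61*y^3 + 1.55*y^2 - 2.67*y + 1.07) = -3.43*y^3 - 0.43*y^2 + 0.0699999999999998*y - 1.98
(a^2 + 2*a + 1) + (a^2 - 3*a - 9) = 2*a^2 - a - 8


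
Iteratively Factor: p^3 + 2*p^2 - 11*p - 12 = (p + 4)*(p^2 - 2*p - 3) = (p + 1)*(p + 4)*(p - 3)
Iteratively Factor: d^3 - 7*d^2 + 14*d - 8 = (d - 1)*(d^2 - 6*d + 8) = (d - 2)*(d - 1)*(d - 4)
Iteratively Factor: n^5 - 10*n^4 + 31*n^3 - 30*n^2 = (n)*(n^4 - 10*n^3 + 31*n^2 - 30*n) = n*(n - 2)*(n^3 - 8*n^2 + 15*n) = n*(n - 3)*(n - 2)*(n^2 - 5*n) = n^2*(n - 3)*(n - 2)*(n - 5)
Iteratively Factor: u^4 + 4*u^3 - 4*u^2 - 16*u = (u + 2)*(u^3 + 2*u^2 - 8*u) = u*(u + 2)*(u^2 + 2*u - 8) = u*(u + 2)*(u + 4)*(u - 2)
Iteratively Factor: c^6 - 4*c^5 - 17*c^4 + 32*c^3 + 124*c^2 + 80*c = (c - 5)*(c^5 + c^4 - 12*c^3 - 28*c^2 - 16*c) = (c - 5)*(c + 1)*(c^4 - 12*c^2 - 16*c) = c*(c - 5)*(c + 1)*(c^3 - 12*c - 16) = c*(c - 5)*(c + 1)*(c + 2)*(c^2 - 2*c - 8) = c*(c - 5)*(c + 1)*(c + 2)^2*(c - 4)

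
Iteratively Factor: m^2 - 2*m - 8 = (m + 2)*(m - 4)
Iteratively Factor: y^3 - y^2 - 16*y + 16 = (y - 1)*(y^2 - 16) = (y - 1)*(y + 4)*(y - 4)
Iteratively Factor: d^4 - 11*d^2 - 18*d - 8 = (d - 4)*(d^3 + 4*d^2 + 5*d + 2) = (d - 4)*(d + 1)*(d^2 + 3*d + 2) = (d - 4)*(d + 1)^2*(d + 2)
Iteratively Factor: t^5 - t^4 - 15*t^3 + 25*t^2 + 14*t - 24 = (t - 3)*(t^4 + 2*t^3 - 9*t^2 - 2*t + 8) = (t - 3)*(t - 2)*(t^3 + 4*t^2 - t - 4) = (t - 3)*(t - 2)*(t - 1)*(t^2 + 5*t + 4) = (t - 3)*(t - 2)*(t - 1)*(t + 1)*(t + 4)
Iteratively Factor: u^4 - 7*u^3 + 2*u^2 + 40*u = (u + 2)*(u^3 - 9*u^2 + 20*u) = u*(u + 2)*(u^2 - 9*u + 20) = u*(u - 5)*(u + 2)*(u - 4)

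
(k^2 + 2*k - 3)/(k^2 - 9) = (k - 1)/(k - 3)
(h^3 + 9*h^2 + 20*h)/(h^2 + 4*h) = h + 5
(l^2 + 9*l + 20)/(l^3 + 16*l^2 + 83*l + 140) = 1/(l + 7)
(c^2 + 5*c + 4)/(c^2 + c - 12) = (c + 1)/(c - 3)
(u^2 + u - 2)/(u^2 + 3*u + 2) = (u - 1)/(u + 1)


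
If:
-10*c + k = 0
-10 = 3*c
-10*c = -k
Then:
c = -10/3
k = -100/3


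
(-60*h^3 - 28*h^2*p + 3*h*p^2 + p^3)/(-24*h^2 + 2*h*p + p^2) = (-10*h^2 - 3*h*p + p^2)/(-4*h + p)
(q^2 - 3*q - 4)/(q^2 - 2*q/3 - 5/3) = 3*(q - 4)/(3*q - 5)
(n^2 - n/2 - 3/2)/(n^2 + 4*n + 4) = (2*n^2 - n - 3)/(2*(n^2 + 4*n + 4))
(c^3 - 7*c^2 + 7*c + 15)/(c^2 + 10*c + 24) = (c^3 - 7*c^2 + 7*c + 15)/(c^2 + 10*c + 24)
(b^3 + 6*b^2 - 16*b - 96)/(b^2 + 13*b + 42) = (b^2 - 16)/(b + 7)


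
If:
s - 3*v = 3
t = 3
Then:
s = 3*v + 3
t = 3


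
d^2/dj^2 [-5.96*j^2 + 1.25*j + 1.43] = -11.9200000000000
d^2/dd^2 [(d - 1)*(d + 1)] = 2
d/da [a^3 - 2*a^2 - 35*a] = 3*a^2 - 4*a - 35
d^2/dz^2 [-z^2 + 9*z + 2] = -2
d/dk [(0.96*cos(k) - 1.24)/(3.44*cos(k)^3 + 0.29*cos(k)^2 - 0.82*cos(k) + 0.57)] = (6.6048*cos(k)^3 - 12.5184*cos(k)^2 - 0.7192*cos(k) + 0.4696)*sin(k)/(11.8336*cos(k)^6 + 1.9952*cos(k)^5 - 5.5575*cos(k)^4 + 3.446*cos(k)^3 + 1.003*cos(k)^2 - 0.9348*cos(k) + 0.3249)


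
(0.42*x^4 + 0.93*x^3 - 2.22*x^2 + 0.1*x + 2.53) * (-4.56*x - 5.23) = -1.9152*x^5 - 6.4374*x^4 + 5.2593*x^3 + 11.1546*x^2 - 12.0598*x - 13.2319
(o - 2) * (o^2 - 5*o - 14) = o^3 - 7*o^2 - 4*o + 28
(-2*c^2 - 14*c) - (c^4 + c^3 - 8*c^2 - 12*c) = -c^4 - c^3 + 6*c^2 - 2*c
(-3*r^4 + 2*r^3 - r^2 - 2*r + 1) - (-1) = -3*r^4 + 2*r^3 - r^2 - 2*r + 2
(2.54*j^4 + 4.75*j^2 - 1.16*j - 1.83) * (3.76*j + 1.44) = 9.5504*j^5 + 3.6576*j^4 + 17.86*j^3 + 2.4784*j^2 - 8.5512*j - 2.6352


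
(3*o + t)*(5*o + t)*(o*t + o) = 15*o^3*t + 15*o^3 + 8*o^2*t^2 + 8*o^2*t + o*t^3 + o*t^2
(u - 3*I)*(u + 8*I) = u^2 + 5*I*u + 24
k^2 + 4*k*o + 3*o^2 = (k + o)*(k + 3*o)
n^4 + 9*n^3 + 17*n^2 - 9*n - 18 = (n - 1)*(n + 1)*(n + 3)*(n + 6)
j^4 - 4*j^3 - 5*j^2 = j^2*(j - 5)*(j + 1)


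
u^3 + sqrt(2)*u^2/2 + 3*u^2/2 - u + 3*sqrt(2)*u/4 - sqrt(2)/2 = (u - 1/2)*(u + 2)*(u + sqrt(2)/2)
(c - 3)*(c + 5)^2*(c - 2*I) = c^4 + 7*c^3 - 2*I*c^3 - 5*c^2 - 14*I*c^2 - 75*c + 10*I*c + 150*I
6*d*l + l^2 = l*(6*d + l)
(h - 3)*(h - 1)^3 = h^4 - 6*h^3 + 12*h^2 - 10*h + 3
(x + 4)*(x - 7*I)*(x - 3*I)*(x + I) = x^4 + 4*x^3 - 9*I*x^3 - 11*x^2 - 36*I*x^2 - 44*x - 21*I*x - 84*I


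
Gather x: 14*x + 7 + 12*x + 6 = 26*x + 13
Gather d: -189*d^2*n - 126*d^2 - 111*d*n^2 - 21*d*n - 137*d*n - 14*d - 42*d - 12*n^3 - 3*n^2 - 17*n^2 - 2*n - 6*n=d^2*(-189*n - 126) + d*(-111*n^2 - 158*n - 56) - 12*n^3 - 20*n^2 - 8*n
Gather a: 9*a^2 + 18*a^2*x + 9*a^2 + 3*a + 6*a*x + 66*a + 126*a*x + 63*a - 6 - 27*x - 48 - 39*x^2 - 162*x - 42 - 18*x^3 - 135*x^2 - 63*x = a^2*(18*x + 18) + a*(132*x + 132) - 18*x^3 - 174*x^2 - 252*x - 96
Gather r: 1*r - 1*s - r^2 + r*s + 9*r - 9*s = -r^2 + r*(s + 10) - 10*s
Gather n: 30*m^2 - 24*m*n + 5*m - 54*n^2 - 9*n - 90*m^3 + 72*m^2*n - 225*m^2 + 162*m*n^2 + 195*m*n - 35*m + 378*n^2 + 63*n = -90*m^3 - 195*m^2 - 30*m + n^2*(162*m + 324) + n*(72*m^2 + 171*m + 54)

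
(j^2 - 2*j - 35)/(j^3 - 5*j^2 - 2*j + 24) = (j^2 - 2*j - 35)/(j^3 - 5*j^2 - 2*j + 24)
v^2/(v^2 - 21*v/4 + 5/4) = 4*v^2/(4*v^2 - 21*v + 5)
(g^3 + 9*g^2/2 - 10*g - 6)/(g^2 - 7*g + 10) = (g^2 + 13*g/2 + 3)/(g - 5)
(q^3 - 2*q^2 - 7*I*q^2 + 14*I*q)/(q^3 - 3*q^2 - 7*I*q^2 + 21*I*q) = (q - 2)/(q - 3)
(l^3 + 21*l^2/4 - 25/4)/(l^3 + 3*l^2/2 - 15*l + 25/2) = (4*l + 5)/(2*(2*l - 5))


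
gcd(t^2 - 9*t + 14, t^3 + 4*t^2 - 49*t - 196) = t - 7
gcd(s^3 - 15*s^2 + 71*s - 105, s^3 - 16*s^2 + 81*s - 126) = s^2 - 10*s + 21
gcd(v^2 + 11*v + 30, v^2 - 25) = v + 5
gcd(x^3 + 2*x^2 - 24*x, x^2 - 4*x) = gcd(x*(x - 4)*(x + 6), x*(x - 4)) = x^2 - 4*x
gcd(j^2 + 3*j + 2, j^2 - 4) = j + 2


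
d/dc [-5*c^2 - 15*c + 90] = -10*c - 15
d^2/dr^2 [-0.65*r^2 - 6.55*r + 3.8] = -1.30000000000000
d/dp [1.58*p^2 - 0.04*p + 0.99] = 3.16*p - 0.04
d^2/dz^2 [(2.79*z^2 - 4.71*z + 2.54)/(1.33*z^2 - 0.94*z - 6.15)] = (7.105427357601e-15*z^4 - 9.68692200000001*z^3 + 163.882866*z^2 - 250.205718*z + 311.547118)/(2.352637*z^6 - 4.988298*z^5 - 29.110641*z^4 + 45.301796*z^3 + 134.609355*z^2 - 106.65945*z - 232.608375)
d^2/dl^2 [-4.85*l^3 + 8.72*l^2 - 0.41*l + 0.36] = 17.44 - 29.1*l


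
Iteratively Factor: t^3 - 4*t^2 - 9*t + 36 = (t - 3)*(t^2 - t - 12) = (t - 4)*(t - 3)*(t + 3)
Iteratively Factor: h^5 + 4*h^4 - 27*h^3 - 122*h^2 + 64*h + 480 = (h + 4)*(h^4 - 27*h^2 - 14*h + 120) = (h + 3)*(h + 4)*(h^3 - 3*h^2 - 18*h + 40) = (h + 3)*(h + 4)^2*(h^2 - 7*h + 10) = (h - 5)*(h + 3)*(h + 4)^2*(h - 2)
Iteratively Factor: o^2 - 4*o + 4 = (o - 2)*(o - 2)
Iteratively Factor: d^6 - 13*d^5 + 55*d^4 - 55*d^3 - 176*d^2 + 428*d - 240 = (d - 5)*(d^5 - 8*d^4 + 15*d^3 + 20*d^2 - 76*d + 48) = (d - 5)*(d - 1)*(d^4 - 7*d^3 + 8*d^2 + 28*d - 48) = (d - 5)*(d - 1)*(d + 2)*(d^3 - 9*d^2 + 26*d - 24) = (d - 5)*(d - 2)*(d - 1)*(d + 2)*(d^2 - 7*d + 12) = (d - 5)*(d - 4)*(d - 2)*(d - 1)*(d + 2)*(d - 3)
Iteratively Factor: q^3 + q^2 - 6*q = (q + 3)*(q^2 - 2*q) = (q - 2)*(q + 3)*(q)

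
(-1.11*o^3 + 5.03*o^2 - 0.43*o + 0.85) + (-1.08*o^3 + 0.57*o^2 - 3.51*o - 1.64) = -2.19*o^3 + 5.6*o^2 - 3.94*o - 0.79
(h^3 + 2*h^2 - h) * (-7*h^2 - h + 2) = -7*h^5 - 15*h^4 + 7*h^3 + 5*h^2 - 2*h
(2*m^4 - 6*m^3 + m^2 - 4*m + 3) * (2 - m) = -2*m^5 + 10*m^4 - 13*m^3 + 6*m^2 - 11*m + 6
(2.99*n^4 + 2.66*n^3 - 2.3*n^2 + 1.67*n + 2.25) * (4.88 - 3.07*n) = -9.1793*n^5 + 6.425*n^4 + 20.0418*n^3 - 16.3509*n^2 + 1.2421*n + 10.98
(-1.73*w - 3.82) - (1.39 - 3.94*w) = 2.21*w - 5.21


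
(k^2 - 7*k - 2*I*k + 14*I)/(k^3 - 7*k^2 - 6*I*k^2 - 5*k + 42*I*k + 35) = (k - 2*I)/(k^2 - 6*I*k - 5)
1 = 1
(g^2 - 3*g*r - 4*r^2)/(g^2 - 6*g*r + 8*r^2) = (-g - r)/(-g + 2*r)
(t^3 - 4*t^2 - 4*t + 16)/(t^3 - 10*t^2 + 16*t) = (t^2 - 2*t - 8)/(t*(t - 8))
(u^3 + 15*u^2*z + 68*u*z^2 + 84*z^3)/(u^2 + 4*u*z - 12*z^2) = (-u^2 - 9*u*z - 14*z^2)/(-u + 2*z)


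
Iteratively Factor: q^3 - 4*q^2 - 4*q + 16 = (q - 2)*(q^2 - 2*q - 8) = (q - 4)*(q - 2)*(q + 2)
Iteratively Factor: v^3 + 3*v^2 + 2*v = (v + 2)*(v^2 + v) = v*(v + 2)*(v + 1)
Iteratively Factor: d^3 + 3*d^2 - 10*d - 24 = (d - 3)*(d^2 + 6*d + 8) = (d - 3)*(d + 2)*(d + 4)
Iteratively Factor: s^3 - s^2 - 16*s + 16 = (s - 4)*(s^2 + 3*s - 4) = (s - 4)*(s + 4)*(s - 1)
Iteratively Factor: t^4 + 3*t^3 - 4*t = (t + 2)*(t^3 + t^2 - 2*t) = (t + 2)^2*(t^2 - t) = t*(t + 2)^2*(t - 1)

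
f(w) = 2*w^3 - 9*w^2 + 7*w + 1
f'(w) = 6*w^2 - 18*w + 7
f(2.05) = -5.24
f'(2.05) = -4.68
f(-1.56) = -39.42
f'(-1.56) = 49.68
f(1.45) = -1.68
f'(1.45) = -6.48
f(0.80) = 1.86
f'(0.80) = -3.56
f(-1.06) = -18.91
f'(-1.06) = 32.82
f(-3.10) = -166.77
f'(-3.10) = 120.46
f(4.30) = 23.70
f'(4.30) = 40.54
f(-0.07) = 0.47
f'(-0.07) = 8.29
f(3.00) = -5.00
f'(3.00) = 7.00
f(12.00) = 2245.00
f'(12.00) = 655.00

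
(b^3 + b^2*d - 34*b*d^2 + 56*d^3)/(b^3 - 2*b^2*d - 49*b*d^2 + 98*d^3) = (b - 4*d)/(b - 7*d)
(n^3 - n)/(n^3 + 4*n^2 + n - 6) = n*(n + 1)/(n^2 + 5*n + 6)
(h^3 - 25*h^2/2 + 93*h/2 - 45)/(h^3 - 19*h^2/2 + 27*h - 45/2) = (h - 6)/(h - 3)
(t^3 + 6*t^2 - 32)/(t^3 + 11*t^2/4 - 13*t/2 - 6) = 4*(t + 4)/(4*t + 3)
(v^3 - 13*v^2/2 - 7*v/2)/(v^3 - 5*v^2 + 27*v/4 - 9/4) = 2*v*(2*v^2 - 13*v - 7)/(4*v^3 - 20*v^2 + 27*v - 9)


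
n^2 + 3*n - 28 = (n - 4)*(n + 7)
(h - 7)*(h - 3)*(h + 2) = h^3 - 8*h^2 + h + 42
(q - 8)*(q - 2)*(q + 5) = q^3 - 5*q^2 - 34*q + 80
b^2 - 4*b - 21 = (b - 7)*(b + 3)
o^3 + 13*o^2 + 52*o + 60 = (o + 2)*(o + 5)*(o + 6)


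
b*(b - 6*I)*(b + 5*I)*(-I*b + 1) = -I*b^4 - 31*I*b^2 + 30*b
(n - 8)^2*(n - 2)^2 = n^4 - 20*n^3 + 132*n^2 - 320*n + 256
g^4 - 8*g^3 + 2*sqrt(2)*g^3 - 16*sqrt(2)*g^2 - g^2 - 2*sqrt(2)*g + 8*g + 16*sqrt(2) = (g - 8)*(g - 1)*(g + 1)*(g + 2*sqrt(2))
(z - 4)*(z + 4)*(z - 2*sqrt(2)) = z^3 - 2*sqrt(2)*z^2 - 16*z + 32*sqrt(2)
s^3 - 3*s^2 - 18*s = s*(s - 6)*(s + 3)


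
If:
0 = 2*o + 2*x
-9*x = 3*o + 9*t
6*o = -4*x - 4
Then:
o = -2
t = -4/3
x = 2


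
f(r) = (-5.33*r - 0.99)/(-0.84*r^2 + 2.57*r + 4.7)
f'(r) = (-5.33*r - 0.99)*(1.68*r - 2.57)/(-0.84*r^2 + 2.57*r + 4.7)^2 - 5.33/(-0.84*r^2 + 2.57*r + 4.7) = (4.4772*r^2 - 13.6981*r - (1.68*r - 2.57)*(5.33*r + 0.99) - 25.051)/(-0.84*r^2 + 2.57*r + 4.7)^2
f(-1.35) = -20.66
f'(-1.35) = -314.95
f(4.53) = 28.07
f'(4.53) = -152.05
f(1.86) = -1.66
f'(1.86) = -0.95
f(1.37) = -1.25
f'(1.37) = -0.75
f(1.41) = -1.28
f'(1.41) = -0.76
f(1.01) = -0.99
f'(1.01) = -0.69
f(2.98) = -3.44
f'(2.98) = -2.80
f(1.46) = -1.32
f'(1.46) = -0.78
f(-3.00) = -1.42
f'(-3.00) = -0.52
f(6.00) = 3.26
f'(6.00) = -1.89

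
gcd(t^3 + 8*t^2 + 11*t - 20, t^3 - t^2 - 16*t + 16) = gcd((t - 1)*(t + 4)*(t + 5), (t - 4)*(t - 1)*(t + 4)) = t^2 + 3*t - 4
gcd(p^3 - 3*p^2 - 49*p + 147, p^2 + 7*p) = p + 7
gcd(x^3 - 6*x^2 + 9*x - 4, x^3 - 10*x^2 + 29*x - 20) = x^2 - 5*x + 4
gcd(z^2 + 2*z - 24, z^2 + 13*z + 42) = z + 6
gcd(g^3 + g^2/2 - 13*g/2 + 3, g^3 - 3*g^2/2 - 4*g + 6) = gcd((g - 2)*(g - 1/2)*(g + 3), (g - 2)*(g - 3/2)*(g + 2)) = g - 2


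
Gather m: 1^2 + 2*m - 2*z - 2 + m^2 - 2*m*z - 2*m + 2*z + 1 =m^2 - 2*m*z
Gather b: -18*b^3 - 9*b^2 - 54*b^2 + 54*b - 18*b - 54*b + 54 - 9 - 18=-18*b^3 - 63*b^2 - 18*b + 27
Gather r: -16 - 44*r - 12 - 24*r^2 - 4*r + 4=-24*r^2 - 48*r - 24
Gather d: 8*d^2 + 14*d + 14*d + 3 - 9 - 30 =8*d^2 + 28*d - 36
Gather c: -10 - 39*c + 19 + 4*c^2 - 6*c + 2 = 4*c^2 - 45*c + 11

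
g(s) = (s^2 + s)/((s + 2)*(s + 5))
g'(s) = (2*s + 1)/((s + 2)*(s + 5)) - (s^2 + s)/((s + 2)*(s + 5)^2) - (s^2 + s)/((s + 2)^2*(s + 5)) = 2*(3*s^2 + 10*s + 5)/(s^4 + 14*s^3 + 69*s^2 + 140*s + 100)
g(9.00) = 0.58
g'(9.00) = 0.03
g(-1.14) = 0.05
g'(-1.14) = -0.45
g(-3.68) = -4.45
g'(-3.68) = 3.59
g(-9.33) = 2.45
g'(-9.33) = 0.34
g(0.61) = 0.07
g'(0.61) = 0.11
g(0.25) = 0.03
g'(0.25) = 0.11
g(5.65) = 0.46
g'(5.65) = 0.05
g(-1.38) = 0.23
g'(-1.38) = -1.23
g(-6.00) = 7.50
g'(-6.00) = 6.62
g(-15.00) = 1.62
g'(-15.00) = 0.06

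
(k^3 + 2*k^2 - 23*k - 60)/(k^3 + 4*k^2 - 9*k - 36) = (k - 5)/(k - 3)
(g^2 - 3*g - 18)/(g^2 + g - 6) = (g - 6)/(g - 2)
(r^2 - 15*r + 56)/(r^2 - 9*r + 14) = (r - 8)/(r - 2)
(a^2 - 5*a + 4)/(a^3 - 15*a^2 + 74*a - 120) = (a - 1)/(a^2 - 11*a + 30)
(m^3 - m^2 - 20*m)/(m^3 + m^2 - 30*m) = (m + 4)/(m + 6)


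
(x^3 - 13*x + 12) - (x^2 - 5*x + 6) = x^3 - x^2 - 8*x + 6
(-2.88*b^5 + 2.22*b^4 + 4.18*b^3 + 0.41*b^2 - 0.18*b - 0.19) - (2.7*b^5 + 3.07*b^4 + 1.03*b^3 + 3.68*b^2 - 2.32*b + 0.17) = -5.58*b^5 - 0.85*b^4 + 3.15*b^3 - 3.27*b^2 + 2.14*b - 0.36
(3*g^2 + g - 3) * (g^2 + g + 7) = 3*g^4 + 4*g^3 + 19*g^2 + 4*g - 21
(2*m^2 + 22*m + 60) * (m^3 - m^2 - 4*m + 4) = 2*m^5 + 20*m^4 + 30*m^3 - 140*m^2 - 152*m + 240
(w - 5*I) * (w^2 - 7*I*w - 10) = w^3 - 12*I*w^2 - 45*w + 50*I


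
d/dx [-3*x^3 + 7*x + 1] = 7 - 9*x^2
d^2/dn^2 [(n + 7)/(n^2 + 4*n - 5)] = 2*(4*(n + 2)^2*(n + 7) - (3*n + 11)*(n^2 + 4*n - 5))/(n^2 + 4*n - 5)^3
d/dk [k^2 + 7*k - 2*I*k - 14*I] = 2*k + 7 - 2*I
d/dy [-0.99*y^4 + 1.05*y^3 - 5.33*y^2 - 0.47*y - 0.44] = -3.96*y^3 + 3.15*y^2 - 10.66*y - 0.47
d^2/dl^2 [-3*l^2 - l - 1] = -6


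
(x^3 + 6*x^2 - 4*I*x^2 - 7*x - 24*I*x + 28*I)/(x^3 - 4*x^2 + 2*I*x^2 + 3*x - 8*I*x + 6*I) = (x^2 + x*(7 - 4*I) - 28*I)/(x^2 + x*(-3 + 2*I) - 6*I)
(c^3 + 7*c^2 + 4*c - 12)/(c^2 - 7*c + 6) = (c^2 + 8*c + 12)/(c - 6)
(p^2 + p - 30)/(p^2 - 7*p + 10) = (p + 6)/(p - 2)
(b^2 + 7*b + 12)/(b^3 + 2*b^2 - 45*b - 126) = (b + 4)/(b^2 - b - 42)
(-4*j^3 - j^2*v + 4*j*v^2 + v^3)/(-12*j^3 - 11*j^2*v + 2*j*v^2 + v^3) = (-j + v)/(-3*j + v)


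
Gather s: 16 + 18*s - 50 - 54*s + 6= -36*s - 28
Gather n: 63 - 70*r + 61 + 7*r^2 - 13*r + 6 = 7*r^2 - 83*r + 130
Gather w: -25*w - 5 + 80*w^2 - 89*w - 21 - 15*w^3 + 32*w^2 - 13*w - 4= -15*w^3 + 112*w^2 - 127*w - 30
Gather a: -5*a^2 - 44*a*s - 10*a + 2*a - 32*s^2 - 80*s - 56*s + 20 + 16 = -5*a^2 + a*(-44*s - 8) - 32*s^2 - 136*s + 36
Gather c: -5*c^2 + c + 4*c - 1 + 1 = -5*c^2 + 5*c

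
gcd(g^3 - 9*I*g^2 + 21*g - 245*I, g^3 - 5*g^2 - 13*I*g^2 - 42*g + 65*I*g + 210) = g - 7*I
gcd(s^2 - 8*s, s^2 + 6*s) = s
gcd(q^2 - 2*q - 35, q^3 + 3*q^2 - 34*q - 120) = q + 5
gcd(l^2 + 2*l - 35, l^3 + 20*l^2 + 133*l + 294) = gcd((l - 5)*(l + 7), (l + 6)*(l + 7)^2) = l + 7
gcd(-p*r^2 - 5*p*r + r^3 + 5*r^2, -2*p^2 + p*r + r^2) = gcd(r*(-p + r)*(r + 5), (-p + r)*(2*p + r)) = p - r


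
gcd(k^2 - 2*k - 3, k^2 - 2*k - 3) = k^2 - 2*k - 3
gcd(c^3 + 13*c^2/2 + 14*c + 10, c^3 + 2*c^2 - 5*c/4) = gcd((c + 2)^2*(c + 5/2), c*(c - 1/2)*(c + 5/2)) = c + 5/2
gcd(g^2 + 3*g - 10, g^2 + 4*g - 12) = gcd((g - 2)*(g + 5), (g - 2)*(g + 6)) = g - 2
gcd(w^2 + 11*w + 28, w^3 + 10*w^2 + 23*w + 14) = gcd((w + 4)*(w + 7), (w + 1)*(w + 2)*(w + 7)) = w + 7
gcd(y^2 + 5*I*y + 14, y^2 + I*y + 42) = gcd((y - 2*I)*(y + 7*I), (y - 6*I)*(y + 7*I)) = y + 7*I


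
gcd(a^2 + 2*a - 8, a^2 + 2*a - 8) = a^2 + 2*a - 8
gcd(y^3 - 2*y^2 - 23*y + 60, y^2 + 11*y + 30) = y + 5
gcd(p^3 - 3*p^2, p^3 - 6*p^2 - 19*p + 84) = p - 3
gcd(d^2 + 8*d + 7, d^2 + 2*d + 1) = d + 1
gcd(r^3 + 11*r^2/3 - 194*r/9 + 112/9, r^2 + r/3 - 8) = r - 8/3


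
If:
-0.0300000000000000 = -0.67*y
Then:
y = 0.04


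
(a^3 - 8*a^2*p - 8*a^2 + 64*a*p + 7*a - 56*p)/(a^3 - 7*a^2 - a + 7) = (a - 8*p)/(a + 1)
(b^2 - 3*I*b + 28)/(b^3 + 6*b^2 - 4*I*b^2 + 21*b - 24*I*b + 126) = (b + 4*I)/(b^2 + 3*b*(2 + I) + 18*I)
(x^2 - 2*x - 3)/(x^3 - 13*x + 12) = (x + 1)/(x^2 + 3*x - 4)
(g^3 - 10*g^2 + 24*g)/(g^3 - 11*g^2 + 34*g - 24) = g/(g - 1)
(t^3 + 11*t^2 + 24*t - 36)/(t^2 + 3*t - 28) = (t^3 + 11*t^2 + 24*t - 36)/(t^2 + 3*t - 28)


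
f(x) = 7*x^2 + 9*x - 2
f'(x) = 14*x + 9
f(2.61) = 69.17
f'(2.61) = 45.54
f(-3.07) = 36.34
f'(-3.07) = -33.98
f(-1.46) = -0.22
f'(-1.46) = -11.44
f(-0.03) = -2.26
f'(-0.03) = 8.58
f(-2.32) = 14.80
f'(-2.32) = -23.48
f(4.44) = 175.96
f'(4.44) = 71.16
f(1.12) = 16.86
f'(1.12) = 24.68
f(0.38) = 2.43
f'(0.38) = 14.32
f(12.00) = 1114.00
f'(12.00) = 177.00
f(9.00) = 646.00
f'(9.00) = 135.00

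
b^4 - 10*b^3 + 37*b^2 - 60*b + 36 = (b - 3)^2*(b - 2)^2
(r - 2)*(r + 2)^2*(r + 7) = r^4 + 9*r^3 + 10*r^2 - 36*r - 56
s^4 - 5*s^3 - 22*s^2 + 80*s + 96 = (s - 6)*(s - 4)*(s + 1)*(s + 4)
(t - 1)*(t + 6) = t^2 + 5*t - 6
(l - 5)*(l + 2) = l^2 - 3*l - 10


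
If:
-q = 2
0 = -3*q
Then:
No Solution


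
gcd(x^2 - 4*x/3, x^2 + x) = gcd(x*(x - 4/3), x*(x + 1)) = x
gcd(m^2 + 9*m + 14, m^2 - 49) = m + 7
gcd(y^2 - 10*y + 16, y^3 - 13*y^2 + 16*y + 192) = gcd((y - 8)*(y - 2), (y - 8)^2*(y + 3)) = y - 8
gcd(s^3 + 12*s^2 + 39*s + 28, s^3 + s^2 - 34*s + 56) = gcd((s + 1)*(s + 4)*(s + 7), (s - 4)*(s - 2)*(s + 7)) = s + 7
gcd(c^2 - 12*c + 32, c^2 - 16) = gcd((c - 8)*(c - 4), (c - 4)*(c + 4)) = c - 4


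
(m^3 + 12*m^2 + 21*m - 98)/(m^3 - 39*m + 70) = (m + 7)/(m - 5)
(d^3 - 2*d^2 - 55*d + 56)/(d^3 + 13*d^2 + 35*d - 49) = (d - 8)/(d + 7)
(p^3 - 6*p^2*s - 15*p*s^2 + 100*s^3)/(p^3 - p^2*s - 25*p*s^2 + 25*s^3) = (p^2 - p*s - 20*s^2)/(p^2 + 4*p*s - 5*s^2)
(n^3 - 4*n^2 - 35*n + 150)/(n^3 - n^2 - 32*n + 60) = (n - 5)/(n - 2)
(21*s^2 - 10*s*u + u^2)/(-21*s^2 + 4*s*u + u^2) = (-7*s + u)/(7*s + u)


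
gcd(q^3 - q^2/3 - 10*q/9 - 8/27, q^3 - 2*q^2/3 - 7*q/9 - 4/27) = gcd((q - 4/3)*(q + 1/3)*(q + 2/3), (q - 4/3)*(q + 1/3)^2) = q^2 - q - 4/9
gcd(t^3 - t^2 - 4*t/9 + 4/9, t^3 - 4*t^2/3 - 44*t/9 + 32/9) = t - 2/3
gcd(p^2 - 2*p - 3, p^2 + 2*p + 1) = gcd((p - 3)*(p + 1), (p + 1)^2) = p + 1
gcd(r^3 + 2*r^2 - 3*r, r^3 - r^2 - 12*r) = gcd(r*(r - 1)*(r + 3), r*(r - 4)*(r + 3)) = r^2 + 3*r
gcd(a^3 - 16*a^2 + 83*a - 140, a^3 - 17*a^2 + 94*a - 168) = a^2 - 11*a + 28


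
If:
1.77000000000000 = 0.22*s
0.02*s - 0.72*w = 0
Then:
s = 8.05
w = 0.22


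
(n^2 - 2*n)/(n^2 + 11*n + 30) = n*(n - 2)/(n^2 + 11*n + 30)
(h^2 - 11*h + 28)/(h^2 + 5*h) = (h^2 - 11*h + 28)/(h*(h + 5))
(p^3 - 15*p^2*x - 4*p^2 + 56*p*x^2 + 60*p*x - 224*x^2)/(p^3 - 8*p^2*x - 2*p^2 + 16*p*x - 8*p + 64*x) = (p - 7*x)/(p + 2)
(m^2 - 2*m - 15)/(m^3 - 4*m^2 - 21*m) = (m - 5)/(m*(m - 7))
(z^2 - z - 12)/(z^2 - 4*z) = (z + 3)/z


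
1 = 1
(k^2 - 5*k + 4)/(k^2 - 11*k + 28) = (k - 1)/(k - 7)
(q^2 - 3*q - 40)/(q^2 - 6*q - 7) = (-q^2 + 3*q + 40)/(-q^2 + 6*q + 7)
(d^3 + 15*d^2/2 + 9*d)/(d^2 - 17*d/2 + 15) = d*(2*d^2 + 15*d + 18)/(2*d^2 - 17*d + 30)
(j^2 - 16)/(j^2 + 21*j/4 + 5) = 4*(j - 4)/(4*j + 5)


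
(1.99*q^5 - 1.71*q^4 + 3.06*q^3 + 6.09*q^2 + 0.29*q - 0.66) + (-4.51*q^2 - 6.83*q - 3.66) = 1.99*q^5 - 1.71*q^4 + 3.06*q^3 + 1.58*q^2 - 6.54*q - 4.32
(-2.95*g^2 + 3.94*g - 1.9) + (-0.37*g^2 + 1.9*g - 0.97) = -3.32*g^2 + 5.84*g - 2.87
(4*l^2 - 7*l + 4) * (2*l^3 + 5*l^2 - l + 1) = 8*l^5 + 6*l^4 - 31*l^3 + 31*l^2 - 11*l + 4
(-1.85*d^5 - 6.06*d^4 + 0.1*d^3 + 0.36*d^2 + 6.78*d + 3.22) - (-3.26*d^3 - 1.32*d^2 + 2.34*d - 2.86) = -1.85*d^5 - 6.06*d^4 + 3.36*d^3 + 1.68*d^2 + 4.44*d + 6.08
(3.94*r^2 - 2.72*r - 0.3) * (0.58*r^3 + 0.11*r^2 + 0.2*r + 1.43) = 2.2852*r^5 - 1.1442*r^4 + 0.3148*r^3 + 5.0572*r^2 - 3.9496*r - 0.429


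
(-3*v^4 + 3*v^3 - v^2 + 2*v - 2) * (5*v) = -15*v^5 + 15*v^4 - 5*v^3 + 10*v^2 - 10*v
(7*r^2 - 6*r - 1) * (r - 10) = 7*r^3 - 76*r^2 + 59*r + 10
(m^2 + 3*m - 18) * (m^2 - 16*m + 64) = m^4 - 13*m^3 - 2*m^2 + 480*m - 1152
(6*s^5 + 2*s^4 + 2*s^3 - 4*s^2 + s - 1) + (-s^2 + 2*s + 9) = 6*s^5 + 2*s^4 + 2*s^3 - 5*s^2 + 3*s + 8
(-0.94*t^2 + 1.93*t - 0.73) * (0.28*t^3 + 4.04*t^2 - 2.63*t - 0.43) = -0.2632*t^5 - 3.2572*t^4 + 10.065*t^3 - 7.6209*t^2 + 1.09*t + 0.3139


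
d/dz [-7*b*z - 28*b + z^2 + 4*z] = -7*b + 2*z + 4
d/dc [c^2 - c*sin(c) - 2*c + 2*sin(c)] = -c*cos(c) + 2*c - sin(c) + 2*cos(c) - 2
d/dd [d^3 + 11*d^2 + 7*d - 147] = 3*d^2 + 22*d + 7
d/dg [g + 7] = 1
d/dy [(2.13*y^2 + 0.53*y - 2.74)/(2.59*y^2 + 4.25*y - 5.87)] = (7.6798*y^2 - 10.813*y + 8.5339)/(6.7081*y^4 + 22.015*y^3 - 12.3441*y^2 - 49.895*y + 34.4569)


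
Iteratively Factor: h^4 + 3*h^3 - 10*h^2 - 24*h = (h - 3)*(h^3 + 6*h^2 + 8*h) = (h - 3)*(h + 4)*(h^2 + 2*h) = h*(h - 3)*(h + 4)*(h + 2)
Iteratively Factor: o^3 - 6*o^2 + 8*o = (o)*(o^2 - 6*o + 8) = o*(o - 4)*(o - 2)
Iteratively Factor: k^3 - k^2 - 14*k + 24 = (k - 2)*(k^2 + k - 12) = (k - 3)*(k - 2)*(k + 4)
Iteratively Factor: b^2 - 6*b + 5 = (b - 1)*(b - 5)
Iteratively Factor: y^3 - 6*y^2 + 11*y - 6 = (y - 2)*(y^2 - 4*y + 3) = (y - 2)*(y - 1)*(y - 3)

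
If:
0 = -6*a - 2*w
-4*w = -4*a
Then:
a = 0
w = 0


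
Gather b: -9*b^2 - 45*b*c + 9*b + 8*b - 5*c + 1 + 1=-9*b^2 + b*(17 - 45*c) - 5*c + 2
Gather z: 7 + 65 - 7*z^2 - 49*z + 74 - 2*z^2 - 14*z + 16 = -9*z^2 - 63*z + 162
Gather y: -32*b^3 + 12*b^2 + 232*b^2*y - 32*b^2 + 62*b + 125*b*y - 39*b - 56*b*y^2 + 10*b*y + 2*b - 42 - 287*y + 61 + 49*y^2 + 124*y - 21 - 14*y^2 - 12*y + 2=-32*b^3 - 20*b^2 + 25*b + y^2*(35 - 56*b) + y*(232*b^2 + 135*b - 175)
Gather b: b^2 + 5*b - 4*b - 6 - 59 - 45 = b^2 + b - 110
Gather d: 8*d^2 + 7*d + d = 8*d^2 + 8*d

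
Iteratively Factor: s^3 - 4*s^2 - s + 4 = (s + 1)*(s^2 - 5*s + 4) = (s - 1)*(s + 1)*(s - 4)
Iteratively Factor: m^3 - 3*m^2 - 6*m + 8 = (m - 4)*(m^2 + m - 2) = (m - 4)*(m + 2)*(m - 1)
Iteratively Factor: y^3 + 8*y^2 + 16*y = (y)*(y^2 + 8*y + 16) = y*(y + 4)*(y + 4)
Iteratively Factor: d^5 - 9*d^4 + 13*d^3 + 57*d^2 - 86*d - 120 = (d + 1)*(d^4 - 10*d^3 + 23*d^2 + 34*d - 120) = (d + 1)*(d + 2)*(d^3 - 12*d^2 + 47*d - 60) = (d - 3)*(d + 1)*(d + 2)*(d^2 - 9*d + 20) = (d - 4)*(d - 3)*(d + 1)*(d + 2)*(d - 5)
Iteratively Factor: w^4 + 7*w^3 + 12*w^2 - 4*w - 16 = (w + 4)*(w^3 + 3*w^2 - 4) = (w + 2)*(w + 4)*(w^2 + w - 2) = (w + 2)^2*(w + 4)*(w - 1)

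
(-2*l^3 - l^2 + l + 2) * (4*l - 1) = -8*l^4 - 2*l^3 + 5*l^2 + 7*l - 2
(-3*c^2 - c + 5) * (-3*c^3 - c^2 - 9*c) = 9*c^5 + 6*c^4 + 13*c^3 + 4*c^2 - 45*c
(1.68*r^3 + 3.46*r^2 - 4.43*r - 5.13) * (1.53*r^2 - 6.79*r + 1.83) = 2.5704*r^5 - 6.1134*r^4 - 27.1969*r^3 + 28.5626*r^2 + 26.7258*r - 9.3879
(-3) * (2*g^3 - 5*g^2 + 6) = -6*g^3 + 15*g^2 - 18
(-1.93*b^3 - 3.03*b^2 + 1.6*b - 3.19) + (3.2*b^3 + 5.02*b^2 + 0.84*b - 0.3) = 1.27*b^3 + 1.99*b^2 + 2.44*b - 3.49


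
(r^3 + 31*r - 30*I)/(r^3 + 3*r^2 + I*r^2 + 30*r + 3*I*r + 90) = (r - I)/(r + 3)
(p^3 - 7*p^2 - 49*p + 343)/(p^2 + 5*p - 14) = (p^2 - 14*p + 49)/(p - 2)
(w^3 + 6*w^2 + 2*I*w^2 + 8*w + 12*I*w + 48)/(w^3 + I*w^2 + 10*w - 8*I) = (w + 6)/(w - I)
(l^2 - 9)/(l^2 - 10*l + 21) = (l + 3)/(l - 7)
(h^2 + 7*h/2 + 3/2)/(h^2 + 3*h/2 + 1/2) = (h + 3)/(h + 1)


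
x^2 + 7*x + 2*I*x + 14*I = (x + 7)*(x + 2*I)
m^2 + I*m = m*(m + I)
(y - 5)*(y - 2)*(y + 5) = y^3 - 2*y^2 - 25*y + 50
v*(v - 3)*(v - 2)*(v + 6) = v^4 + v^3 - 24*v^2 + 36*v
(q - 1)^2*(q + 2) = q^3 - 3*q + 2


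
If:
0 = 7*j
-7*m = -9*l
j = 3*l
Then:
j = 0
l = 0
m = 0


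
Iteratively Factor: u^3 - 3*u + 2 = (u + 2)*(u^2 - 2*u + 1) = (u - 1)*(u + 2)*(u - 1)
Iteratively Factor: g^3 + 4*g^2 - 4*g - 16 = (g - 2)*(g^2 + 6*g + 8) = (g - 2)*(g + 4)*(g + 2)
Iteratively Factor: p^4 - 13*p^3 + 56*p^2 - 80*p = (p - 4)*(p^3 - 9*p^2 + 20*p) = p*(p - 4)*(p^2 - 9*p + 20) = p*(p - 5)*(p - 4)*(p - 4)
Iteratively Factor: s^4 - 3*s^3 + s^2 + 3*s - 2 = (s - 1)*(s^3 - 2*s^2 - s + 2) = (s - 1)*(s + 1)*(s^2 - 3*s + 2) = (s - 1)^2*(s + 1)*(s - 2)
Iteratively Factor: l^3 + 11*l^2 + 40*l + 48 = (l + 4)*(l^2 + 7*l + 12) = (l + 4)^2*(l + 3)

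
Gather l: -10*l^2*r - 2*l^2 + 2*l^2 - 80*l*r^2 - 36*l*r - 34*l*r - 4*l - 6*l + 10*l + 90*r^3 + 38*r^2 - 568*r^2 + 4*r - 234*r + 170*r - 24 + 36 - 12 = -10*l^2*r + l*(-80*r^2 - 70*r) + 90*r^3 - 530*r^2 - 60*r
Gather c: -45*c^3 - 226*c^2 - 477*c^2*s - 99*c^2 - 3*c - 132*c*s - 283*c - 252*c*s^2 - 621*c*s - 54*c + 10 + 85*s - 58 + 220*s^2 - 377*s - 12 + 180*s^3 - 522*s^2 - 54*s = -45*c^3 + c^2*(-477*s - 325) + c*(-252*s^2 - 753*s - 340) + 180*s^3 - 302*s^2 - 346*s - 60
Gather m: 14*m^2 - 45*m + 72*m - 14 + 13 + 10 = 14*m^2 + 27*m + 9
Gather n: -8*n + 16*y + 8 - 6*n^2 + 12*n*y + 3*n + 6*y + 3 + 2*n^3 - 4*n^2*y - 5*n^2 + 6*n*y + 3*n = 2*n^3 + n^2*(-4*y - 11) + n*(18*y - 2) + 22*y + 11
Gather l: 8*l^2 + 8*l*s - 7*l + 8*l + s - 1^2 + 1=8*l^2 + l*(8*s + 1) + s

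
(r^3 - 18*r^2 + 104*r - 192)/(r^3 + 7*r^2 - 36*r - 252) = (r^2 - 12*r + 32)/(r^2 + 13*r + 42)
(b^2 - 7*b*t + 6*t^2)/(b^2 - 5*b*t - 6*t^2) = (b - t)/(b + t)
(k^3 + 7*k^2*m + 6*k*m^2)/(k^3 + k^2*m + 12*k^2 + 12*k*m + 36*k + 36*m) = k*(k + 6*m)/(k^2 + 12*k + 36)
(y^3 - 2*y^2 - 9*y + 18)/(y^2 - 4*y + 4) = (y^2 - 9)/(y - 2)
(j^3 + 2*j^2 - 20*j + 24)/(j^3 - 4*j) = (j^2 + 4*j - 12)/(j*(j + 2))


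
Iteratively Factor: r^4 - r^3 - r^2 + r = (r - 1)*(r^3 - r) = (r - 1)^2*(r^2 + r) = r*(r - 1)^2*(r + 1)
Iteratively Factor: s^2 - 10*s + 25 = (s - 5)*(s - 5)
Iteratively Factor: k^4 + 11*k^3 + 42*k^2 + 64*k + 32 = (k + 4)*(k^3 + 7*k^2 + 14*k + 8) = (k + 1)*(k + 4)*(k^2 + 6*k + 8) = (k + 1)*(k + 2)*(k + 4)*(k + 4)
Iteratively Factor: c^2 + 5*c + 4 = (c + 1)*(c + 4)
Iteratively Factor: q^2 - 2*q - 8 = (q + 2)*(q - 4)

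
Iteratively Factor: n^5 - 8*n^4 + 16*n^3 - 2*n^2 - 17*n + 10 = (n - 1)*(n^4 - 7*n^3 + 9*n^2 + 7*n - 10) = (n - 5)*(n - 1)*(n^3 - 2*n^2 - n + 2) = (n - 5)*(n - 1)*(n + 1)*(n^2 - 3*n + 2) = (n - 5)*(n - 2)*(n - 1)*(n + 1)*(n - 1)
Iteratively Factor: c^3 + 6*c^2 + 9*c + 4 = (c + 1)*(c^2 + 5*c + 4) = (c + 1)^2*(c + 4)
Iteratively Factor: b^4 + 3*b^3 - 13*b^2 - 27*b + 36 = (b + 4)*(b^3 - b^2 - 9*b + 9) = (b - 3)*(b + 4)*(b^2 + 2*b - 3) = (b - 3)*(b - 1)*(b + 4)*(b + 3)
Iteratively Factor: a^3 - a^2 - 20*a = (a + 4)*(a^2 - 5*a) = a*(a + 4)*(a - 5)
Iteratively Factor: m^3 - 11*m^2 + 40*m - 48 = (m - 3)*(m^2 - 8*m + 16) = (m - 4)*(m - 3)*(m - 4)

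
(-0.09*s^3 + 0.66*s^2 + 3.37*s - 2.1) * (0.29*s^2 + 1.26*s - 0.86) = -0.0261*s^5 + 0.078*s^4 + 1.8863*s^3 + 3.0696*s^2 - 5.5442*s + 1.806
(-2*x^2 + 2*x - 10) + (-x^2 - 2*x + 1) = -3*x^2 - 9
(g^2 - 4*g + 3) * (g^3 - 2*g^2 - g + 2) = g^5 - 6*g^4 + 10*g^3 - 11*g + 6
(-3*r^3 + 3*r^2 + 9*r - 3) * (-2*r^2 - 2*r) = 6*r^5 - 24*r^3 - 12*r^2 + 6*r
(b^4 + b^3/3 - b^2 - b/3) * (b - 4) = b^5 - 11*b^4/3 - 7*b^3/3 + 11*b^2/3 + 4*b/3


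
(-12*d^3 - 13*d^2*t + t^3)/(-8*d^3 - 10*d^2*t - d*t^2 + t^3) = (3*d + t)/(2*d + t)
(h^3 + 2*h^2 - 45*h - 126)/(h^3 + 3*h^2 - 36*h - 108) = (h - 7)/(h - 6)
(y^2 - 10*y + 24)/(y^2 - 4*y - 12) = (y - 4)/(y + 2)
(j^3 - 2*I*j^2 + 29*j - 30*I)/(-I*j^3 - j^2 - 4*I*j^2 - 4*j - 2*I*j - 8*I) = (I*j^3 + 2*j^2 + 29*I*j + 30)/(j^3 + j^2*(4 - I) + j*(2 - 4*I) + 8)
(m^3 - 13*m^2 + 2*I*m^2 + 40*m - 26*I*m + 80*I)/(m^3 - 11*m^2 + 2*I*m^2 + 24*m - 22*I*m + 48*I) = (m - 5)/(m - 3)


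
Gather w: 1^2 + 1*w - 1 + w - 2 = 2*w - 2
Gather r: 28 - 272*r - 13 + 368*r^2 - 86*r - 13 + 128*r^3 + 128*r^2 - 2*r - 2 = 128*r^3 + 496*r^2 - 360*r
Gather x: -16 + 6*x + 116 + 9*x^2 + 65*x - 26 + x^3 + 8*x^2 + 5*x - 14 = x^3 + 17*x^2 + 76*x + 60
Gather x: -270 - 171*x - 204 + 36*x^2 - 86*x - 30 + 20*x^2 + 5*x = 56*x^2 - 252*x - 504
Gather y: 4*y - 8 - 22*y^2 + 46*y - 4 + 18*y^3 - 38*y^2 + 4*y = 18*y^3 - 60*y^2 + 54*y - 12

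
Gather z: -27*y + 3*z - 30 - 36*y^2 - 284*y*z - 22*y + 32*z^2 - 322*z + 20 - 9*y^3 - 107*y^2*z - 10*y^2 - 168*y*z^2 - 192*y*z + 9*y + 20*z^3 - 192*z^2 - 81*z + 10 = -9*y^3 - 46*y^2 - 40*y + 20*z^3 + z^2*(-168*y - 160) + z*(-107*y^2 - 476*y - 400)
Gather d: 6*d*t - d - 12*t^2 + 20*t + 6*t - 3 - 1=d*(6*t - 1) - 12*t^2 + 26*t - 4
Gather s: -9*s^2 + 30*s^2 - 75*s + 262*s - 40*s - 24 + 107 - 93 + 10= 21*s^2 + 147*s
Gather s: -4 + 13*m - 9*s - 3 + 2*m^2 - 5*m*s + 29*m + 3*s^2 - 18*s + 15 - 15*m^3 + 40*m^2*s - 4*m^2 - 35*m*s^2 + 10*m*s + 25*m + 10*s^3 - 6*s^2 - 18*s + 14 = -15*m^3 - 2*m^2 + 67*m + 10*s^3 + s^2*(-35*m - 3) + s*(40*m^2 + 5*m - 45) + 22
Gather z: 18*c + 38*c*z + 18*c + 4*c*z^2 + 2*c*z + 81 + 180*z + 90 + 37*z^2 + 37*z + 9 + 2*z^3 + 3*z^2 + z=36*c + 2*z^3 + z^2*(4*c + 40) + z*(40*c + 218) + 180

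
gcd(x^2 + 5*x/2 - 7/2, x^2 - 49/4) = x + 7/2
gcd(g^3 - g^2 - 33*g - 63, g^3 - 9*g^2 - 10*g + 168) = g - 7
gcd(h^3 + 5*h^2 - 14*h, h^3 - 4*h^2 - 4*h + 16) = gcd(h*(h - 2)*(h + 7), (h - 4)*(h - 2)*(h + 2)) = h - 2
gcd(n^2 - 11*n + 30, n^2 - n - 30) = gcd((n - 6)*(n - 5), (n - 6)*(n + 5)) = n - 6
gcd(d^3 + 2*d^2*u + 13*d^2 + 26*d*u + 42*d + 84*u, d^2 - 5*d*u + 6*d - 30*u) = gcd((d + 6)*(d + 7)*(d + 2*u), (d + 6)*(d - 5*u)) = d + 6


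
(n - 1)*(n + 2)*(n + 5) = n^3 + 6*n^2 + 3*n - 10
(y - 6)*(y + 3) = y^2 - 3*y - 18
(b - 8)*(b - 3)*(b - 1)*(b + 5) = b^4 - 7*b^3 - 25*b^2 + 151*b - 120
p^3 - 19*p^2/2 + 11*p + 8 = (p - 8)*(p - 2)*(p + 1/2)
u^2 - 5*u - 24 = (u - 8)*(u + 3)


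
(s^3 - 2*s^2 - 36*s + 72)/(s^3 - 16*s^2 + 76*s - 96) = (s + 6)/(s - 8)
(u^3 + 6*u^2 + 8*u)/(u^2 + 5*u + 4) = u*(u + 2)/(u + 1)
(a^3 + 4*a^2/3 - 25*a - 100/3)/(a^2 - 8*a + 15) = (3*a^2 + 19*a + 20)/(3*(a - 3))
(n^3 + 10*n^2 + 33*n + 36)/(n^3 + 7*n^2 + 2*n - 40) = (n^2 + 6*n + 9)/(n^2 + 3*n - 10)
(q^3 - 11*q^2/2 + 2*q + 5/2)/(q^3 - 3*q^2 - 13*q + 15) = (q + 1/2)/(q + 3)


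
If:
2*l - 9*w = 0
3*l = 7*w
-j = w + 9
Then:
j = -9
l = 0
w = 0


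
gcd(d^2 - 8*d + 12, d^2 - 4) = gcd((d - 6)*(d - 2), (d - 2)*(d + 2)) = d - 2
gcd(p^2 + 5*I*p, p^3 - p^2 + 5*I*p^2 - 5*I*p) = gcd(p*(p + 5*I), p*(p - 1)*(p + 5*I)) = p^2 + 5*I*p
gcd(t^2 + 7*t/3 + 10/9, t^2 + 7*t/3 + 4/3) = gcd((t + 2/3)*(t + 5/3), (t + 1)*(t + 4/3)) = 1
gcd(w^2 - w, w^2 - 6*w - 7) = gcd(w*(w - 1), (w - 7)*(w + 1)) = 1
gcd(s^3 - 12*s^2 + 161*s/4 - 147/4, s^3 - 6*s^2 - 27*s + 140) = s - 7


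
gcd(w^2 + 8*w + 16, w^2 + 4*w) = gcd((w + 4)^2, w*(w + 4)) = w + 4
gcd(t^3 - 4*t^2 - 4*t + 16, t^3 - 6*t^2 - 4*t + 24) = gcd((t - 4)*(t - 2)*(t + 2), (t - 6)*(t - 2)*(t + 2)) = t^2 - 4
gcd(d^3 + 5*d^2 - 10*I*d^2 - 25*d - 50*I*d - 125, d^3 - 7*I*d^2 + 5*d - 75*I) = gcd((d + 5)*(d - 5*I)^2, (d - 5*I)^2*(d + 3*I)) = d^2 - 10*I*d - 25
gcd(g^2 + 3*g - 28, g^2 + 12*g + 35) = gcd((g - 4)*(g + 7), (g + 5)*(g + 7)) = g + 7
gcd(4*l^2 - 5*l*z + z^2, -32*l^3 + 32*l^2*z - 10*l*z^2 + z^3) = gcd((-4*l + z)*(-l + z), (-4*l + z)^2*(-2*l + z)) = -4*l + z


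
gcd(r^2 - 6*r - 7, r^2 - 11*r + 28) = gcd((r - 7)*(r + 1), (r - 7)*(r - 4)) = r - 7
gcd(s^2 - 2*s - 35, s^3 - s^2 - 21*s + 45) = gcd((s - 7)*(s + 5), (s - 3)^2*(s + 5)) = s + 5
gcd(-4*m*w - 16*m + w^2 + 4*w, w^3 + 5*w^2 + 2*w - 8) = w + 4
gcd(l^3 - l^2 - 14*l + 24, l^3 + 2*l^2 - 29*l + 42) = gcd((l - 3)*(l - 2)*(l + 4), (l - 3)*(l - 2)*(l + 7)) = l^2 - 5*l + 6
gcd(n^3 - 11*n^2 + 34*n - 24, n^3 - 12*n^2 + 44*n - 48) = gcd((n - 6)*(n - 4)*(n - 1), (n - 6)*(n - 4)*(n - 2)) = n^2 - 10*n + 24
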